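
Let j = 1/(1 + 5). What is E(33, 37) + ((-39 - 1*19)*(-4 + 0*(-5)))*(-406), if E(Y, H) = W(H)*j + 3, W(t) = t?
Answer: -565097/6 ≈ -94183.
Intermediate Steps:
j = ⅙ (j = 1/6 = ⅙ ≈ 0.16667)
E(Y, H) = 3 + H/6 (E(Y, H) = H*(⅙) + 3 = H/6 + 3 = 3 + H/6)
E(33, 37) + ((-39 - 1*19)*(-4 + 0*(-5)))*(-406) = (3 + (⅙)*37) + ((-39 - 1*19)*(-4 + 0*(-5)))*(-406) = (3 + 37/6) + ((-39 - 19)*(-4 + 0))*(-406) = 55/6 - 58*(-4)*(-406) = 55/6 + 232*(-406) = 55/6 - 94192 = -565097/6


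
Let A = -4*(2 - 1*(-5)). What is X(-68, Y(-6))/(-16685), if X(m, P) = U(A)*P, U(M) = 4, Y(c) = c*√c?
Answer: 24*I*√6/16685 ≈ 0.0035234*I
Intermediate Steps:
Y(c) = c^(3/2)
A = -28 (A = -4*(2 + 5) = -4*7 = -28)
X(m, P) = 4*P
X(-68, Y(-6))/(-16685) = (4*(-6)^(3/2))/(-16685) = (4*(-6*I*√6))*(-1/16685) = -24*I*√6*(-1/16685) = 24*I*√6/16685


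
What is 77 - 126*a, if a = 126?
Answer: -15799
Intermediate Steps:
77 - 126*a = 77 - 126*126 = 77 - 15876 = -15799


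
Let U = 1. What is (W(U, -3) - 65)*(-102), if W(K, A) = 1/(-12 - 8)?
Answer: 66351/10 ≈ 6635.1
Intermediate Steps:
W(K, A) = -1/20 (W(K, A) = 1/(-20) = -1/20)
(W(U, -3) - 65)*(-102) = (-1/20 - 65)*(-102) = -1301/20*(-102) = 66351/10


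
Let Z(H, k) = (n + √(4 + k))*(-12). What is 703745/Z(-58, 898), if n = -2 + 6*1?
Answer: 703745/2658 - 703745*√902/10632 ≈ -1723.2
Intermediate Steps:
n = 4 (n = -2 + 6 = 4)
Z(H, k) = -48 - 12*√(4 + k) (Z(H, k) = (4 + √(4 + k))*(-12) = -48 - 12*√(4 + k))
703745/Z(-58, 898) = 703745/(-48 - 12*√(4 + 898)) = 703745/(-48 - 12*√902)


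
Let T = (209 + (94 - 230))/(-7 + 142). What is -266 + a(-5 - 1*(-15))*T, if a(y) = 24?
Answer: -11386/45 ≈ -253.02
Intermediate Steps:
T = 73/135 (T = (209 - 136)/135 = 73*(1/135) = 73/135 ≈ 0.54074)
-266 + a(-5 - 1*(-15))*T = -266 + 24*(73/135) = -266 + 584/45 = -11386/45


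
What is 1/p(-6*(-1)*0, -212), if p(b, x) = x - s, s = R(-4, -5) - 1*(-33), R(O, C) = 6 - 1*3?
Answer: -1/248 ≈ -0.0040323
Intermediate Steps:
R(O, C) = 3 (R(O, C) = 6 - 3 = 3)
s = 36 (s = 3 - 1*(-33) = 3 + 33 = 36)
p(b, x) = -36 + x (p(b, x) = x - 1*36 = x - 36 = -36 + x)
1/p(-6*(-1)*0, -212) = 1/(-36 - 212) = 1/(-248) = -1/248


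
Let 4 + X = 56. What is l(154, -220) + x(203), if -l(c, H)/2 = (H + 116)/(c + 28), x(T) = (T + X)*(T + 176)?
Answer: 676523/7 ≈ 96646.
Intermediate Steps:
X = 52 (X = -4 + 56 = 52)
x(T) = (52 + T)*(176 + T) (x(T) = (T + 52)*(T + 176) = (52 + T)*(176 + T))
l(c, H) = -2*(116 + H)/(28 + c) (l(c, H) = -2*(H + 116)/(c + 28) = -2*(116 + H)/(28 + c))
l(154, -220) + x(203) = 2*(-116 - 1*(-220))/(28 + 154) + (9152 + 203² + 228*203) = 2*(-116 + 220)/182 + (9152 + 41209 + 46284) = 2*(1/182)*104 + 96645 = 8/7 + 96645 = 676523/7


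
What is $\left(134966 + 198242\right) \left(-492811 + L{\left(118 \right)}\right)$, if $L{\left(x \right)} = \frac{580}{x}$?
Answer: $- \frac{9688208863272}{59} \approx -1.6421 \cdot 10^{11}$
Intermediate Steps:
$\left(134966 + 198242\right) \left(-492811 + L{\left(118 \right)}\right) = \left(134966 + 198242\right) \left(-492811 + \frac{580}{118}\right) = 333208 \left(-492811 + 580 \cdot \frac{1}{118}\right) = 333208 \left(-492811 + \frac{290}{59}\right) = 333208 \left(- \frac{29075559}{59}\right) = - \frac{9688208863272}{59}$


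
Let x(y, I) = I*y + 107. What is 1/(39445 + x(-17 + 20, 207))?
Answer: 1/40173 ≈ 2.4892e-5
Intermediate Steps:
x(y, I) = 107 + I*y
1/(39445 + x(-17 + 20, 207)) = 1/(39445 + (107 + 207*(-17 + 20))) = 1/(39445 + (107 + 207*3)) = 1/(39445 + (107 + 621)) = 1/(39445 + 728) = 1/40173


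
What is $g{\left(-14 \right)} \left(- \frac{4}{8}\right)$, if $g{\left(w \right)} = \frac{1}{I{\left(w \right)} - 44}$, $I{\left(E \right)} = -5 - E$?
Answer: $\frac{1}{70} \approx 0.014286$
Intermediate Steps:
$g{\left(w \right)} = \frac{1}{-49 - w}$ ($g{\left(w \right)} = \frac{1}{\left(-5 - w\right) - 44} = \frac{1}{-49 - w}$)
$g{\left(-14 \right)} \left(- \frac{4}{8}\right) = - \frac{1}{49 - 14} \left(- \frac{4}{8}\right) = - \frac{1}{35} \left(\left(-4\right) \frac{1}{8}\right) = \left(-1\right) \frac{1}{35} \left(- \frac{1}{2}\right) = \left(- \frac{1}{35}\right) \left(- \frac{1}{2}\right) = \frac{1}{70}$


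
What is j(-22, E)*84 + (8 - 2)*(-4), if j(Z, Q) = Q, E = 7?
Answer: 564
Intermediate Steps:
j(-22, E)*84 + (8 - 2)*(-4) = 7*84 + (8 - 2)*(-4) = 588 + 6*(-4) = 588 - 24 = 564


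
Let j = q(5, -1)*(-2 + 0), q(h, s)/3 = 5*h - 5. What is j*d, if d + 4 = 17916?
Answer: -2149440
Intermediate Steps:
d = 17912 (d = -4 + 17916 = 17912)
q(h, s) = -15 + 15*h (q(h, s) = 3*(5*h - 5) = 3*(-5 + 5*h) = -15 + 15*h)
j = -120 (j = (-15 + 15*5)*(-2 + 0) = (-15 + 75)*(-2) = 60*(-2) = -120)
j*d = -120*17912 = -2149440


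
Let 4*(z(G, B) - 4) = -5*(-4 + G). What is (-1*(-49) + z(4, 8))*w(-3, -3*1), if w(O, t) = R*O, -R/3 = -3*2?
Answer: -2862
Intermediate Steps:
z(G, B) = 9 - 5*G/4 (z(G, B) = 4 + (-5*(-4 + G))/4 = 4 + (20 - 5*G)/4 = 4 + (5 - 5*G/4) = 9 - 5*G/4)
R = 18 (R = -(-9)*2 = -3*(-6) = 18)
w(O, t) = 18*O
(-1*(-49) + z(4, 8))*w(-3, -3*1) = (-1*(-49) + (9 - 5/4*4))*(18*(-3)) = (49 + (9 - 5))*(-54) = (49 + 4)*(-54) = 53*(-54) = -2862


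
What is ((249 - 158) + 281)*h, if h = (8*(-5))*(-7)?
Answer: 104160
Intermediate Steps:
h = 280 (h = -40*(-7) = 280)
((249 - 158) + 281)*h = ((249 - 158) + 281)*280 = (91 + 281)*280 = 372*280 = 104160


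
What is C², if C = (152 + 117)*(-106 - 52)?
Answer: 1806420004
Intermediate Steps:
C = -42502 (C = 269*(-158) = -42502)
C² = (-42502)² = 1806420004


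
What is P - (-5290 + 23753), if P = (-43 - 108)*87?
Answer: -31600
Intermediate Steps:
P = -13137 (P = -151*87 = -13137)
P - (-5290 + 23753) = -13137 - (-5290 + 23753) = -13137 - 1*18463 = -13137 - 18463 = -31600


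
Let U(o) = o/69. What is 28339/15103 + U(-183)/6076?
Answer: 3959397289/2110614044 ≈ 1.8759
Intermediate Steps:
U(o) = o/69 (U(o) = o*(1/69) = o/69)
28339/15103 + U(-183)/6076 = 28339/15103 + ((1/69)*(-183))/6076 = 28339*(1/15103) - 61/23*1/6076 = 28339/15103 - 61/139748 = 3959397289/2110614044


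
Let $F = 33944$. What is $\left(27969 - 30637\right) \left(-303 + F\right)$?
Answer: $-89754188$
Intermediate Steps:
$\left(27969 - 30637\right) \left(-303 + F\right) = \left(27969 - 30637\right) \left(-303 + 33944\right) = \left(-2668\right) 33641 = -89754188$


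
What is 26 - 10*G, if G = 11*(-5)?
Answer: 576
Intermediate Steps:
G = -55
26 - 10*G = 26 - 10*(-55) = 26 + 550 = 576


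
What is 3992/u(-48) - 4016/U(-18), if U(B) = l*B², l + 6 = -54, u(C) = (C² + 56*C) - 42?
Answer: -790559/86265 ≈ -9.1643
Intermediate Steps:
u(C) = -42 + C² + 56*C
l = -60 (l = -6 - 54 = -60)
U(B) = -60*B²
3992/u(-48) - 4016/U(-18) = 3992/(-42 + (-48)² + 56*(-48)) - 4016/((-60*(-18)²)) = 3992/(-42 + 2304 - 2688) - 4016/((-60*324)) = 3992/(-426) - 4016/(-19440) = 3992*(-1/426) - 4016*(-1/19440) = -1996/213 + 251/1215 = -790559/86265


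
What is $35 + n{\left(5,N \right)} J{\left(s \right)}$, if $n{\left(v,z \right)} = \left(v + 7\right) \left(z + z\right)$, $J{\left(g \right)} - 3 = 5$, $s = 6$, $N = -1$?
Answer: $-157$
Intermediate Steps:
$J{\left(g \right)} = 8$ ($J{\left(g \right)} = 3 + 5 = 8$)
$n{\left(v,z \right)} = 2 z \left(7 + v\right)$ ($n{\left(v,z \right)} = \left(7 + v\right) 2 z = 2 z \left(7 + v\right)$)
$35 + n{\left(5,N \right)} J{\left(s \right)} = 35 + 2 \left(-1\right) \left(7 + 5\right) 8 = 35 + 2 \left(-1\right) 12 \cdot 8 = 35 - 192 = -157$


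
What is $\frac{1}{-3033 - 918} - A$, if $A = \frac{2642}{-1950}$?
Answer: $\frac{1739432}{1284075} \approx 1.3546$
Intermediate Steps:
$A = - \frac{1321}{975}$ ($A = 2642 \left(- \frac{1}{1950}\right) = - \frac{1321}{975} \approx -1.3549$)
$\frac{1}{-3033 - 918} - A = \frac{1}{-3033 - 918} - - \frac{1321}{975} = \frac{1}{-3951} + \frac{1321}{975} = - \frac{1}{3951} + \frac{1321}{975} = \frac{1739432}{1284075}$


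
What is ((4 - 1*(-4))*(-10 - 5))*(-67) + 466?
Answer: 8506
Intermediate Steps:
((4 - 1*(-4))*(-10 - 5))*(-67) + 466 = ((4 + 4)*(-15))*(-67) + 466 = (8*(-15))*(-67) + 466 = -120*(-67) + 466 = 8040 + 466 = 8506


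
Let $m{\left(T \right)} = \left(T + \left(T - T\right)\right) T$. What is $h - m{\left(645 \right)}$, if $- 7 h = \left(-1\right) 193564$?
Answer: $-388373$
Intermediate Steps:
$m{\left(T \right)} = T^{2}$ ($m{\left(T \right)} = \left(T + 0\right) T = T T = T^{2}$)
$h = 27652$ ($h = - \frac{\left(-1\right) 193564}{7} = \left(- \frac{1}{7}\right) \left(-193564\right) = 27652$)
$h - m{\left(645 \right)} = 27652 - 645^{2} = 27652 - 416025 = -388373$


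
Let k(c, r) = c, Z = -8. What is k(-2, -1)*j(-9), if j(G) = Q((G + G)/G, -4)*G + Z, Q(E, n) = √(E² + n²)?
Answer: 16 + 36*√5 ≈ 96.498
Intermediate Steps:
j(G) = -8 + 2*G*√5 (j(G) = √(((G + G)/G)² + (-4)²)*G - 8 = √(((2*G)/G)² + 16)*G - 8 = √(2² + 16)*G - 8 = √(4 + 16)*G - 8 = √20*G - 8 = (2*√5)*G - 8 = 2*G*√5 - 8 = -8 + 2*G*√5)
k(-2, -1)*j(-9) = -2*(-8 + 2*(-9)*√5) = -2*(-8 - 18*√5) = 16 + 36*√5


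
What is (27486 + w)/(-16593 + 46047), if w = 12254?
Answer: 19870/14727 ≈ 1.3492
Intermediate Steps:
(27486 + w)/(-16593 + 46047) = (27486 + 12254)/(-16593 + 46047) = 39740/29454 = 39740*(1/29454) = 19870/14727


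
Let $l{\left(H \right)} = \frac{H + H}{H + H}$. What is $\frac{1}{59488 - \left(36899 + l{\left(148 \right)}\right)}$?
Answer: $\frac{1}{22588} \approx 4.4271 \cdot 10^{-5}$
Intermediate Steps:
$l{\left(H \right)} = 1$ ($l{\left(H \right)} = \frac{2 H}{2 H} = 2 H \frac{1}{2 H} = 1$)
$\frac{1}{59488 - \left(36899 + l{\left(148 \right)}\right)} = \frac{1}{59488 - 36900} = \frac{1}{22588}$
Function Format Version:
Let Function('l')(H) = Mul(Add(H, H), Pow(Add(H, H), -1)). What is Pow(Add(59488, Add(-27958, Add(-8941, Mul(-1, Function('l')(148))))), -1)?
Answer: Rational(1, 22588) ≈ 4.4271e-5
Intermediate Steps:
Function('l')(H) = 1 (Function('l')(H) = Mul(Mul(2, H), Pow(Mul(2, H), -1)) = Mul(Mul(2, H), Mul(Rational(1, 2), Pow(H, -1))) = 1)
Pow(Add(59488, Add(-27958, Add(-8941, Mul(-1, Function('l')(148))))), -1) = Pow(Add(59488, Add(-27958, Add(-8941, Mul(-1, 1)))), -1) = Pow(Add(59488, Add(-27958, Add(-8941, -1))), -1) = Pow(Add(59488, Add(-27958, -8942)), -1) = Pow(Add(59488, -36900), -1) = Pow(22588, -1) = Rational(1, 22588)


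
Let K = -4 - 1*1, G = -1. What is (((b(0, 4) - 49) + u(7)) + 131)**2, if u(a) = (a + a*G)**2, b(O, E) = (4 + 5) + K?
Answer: 7396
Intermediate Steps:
K = -5 (K = -4 - 1 = -5)
b(O, E) = 4 (b(O, E) = (4 + 5) - 5 = 9 - 5 = 4)
u(a) = 0 (u(a) = (a + a*(-1))**2 = (a - a)**2 = 0**2 = 0)
(((b(0, 4) - 49) + u(7)) + 131)**2 = (((4 - 49) + 0) + 131)**2 = ((-45 + 0) + 131)**2 = (-45 + 131)**2 = 86**2 = 7396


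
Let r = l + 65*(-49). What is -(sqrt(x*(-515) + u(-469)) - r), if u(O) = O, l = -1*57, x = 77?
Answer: -3242 - 2*I*sqrt(10031) ≈ -3242.0 - 200.31*I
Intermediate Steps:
l = -57
r = -3242 (r = -57 + 65*(-49) = -57 - 3185 = -3242)
-(sqrt(x*(-515) + u(-469)) - r) = -(sqrt(77*(-515) - 469) - 1*(-3242)) = -(sqrt(-39655 - 469) + 3242) = -(sqrt(-40124) + 3242) = -(2*I*sqrt(10031) + 3242) = -(3242 + 2*I*sqrt(10031)) = -3242 - 2*I*sqrt(10031)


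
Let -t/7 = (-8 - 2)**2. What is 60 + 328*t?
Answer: -229540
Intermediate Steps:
t = -700 (t = -7*(-8 - 2)**2 = -7*(-10)**2 = -7*100 = -700)
60 + 328*t = 60 + 328*(-700) = 60 - 229600 = -229540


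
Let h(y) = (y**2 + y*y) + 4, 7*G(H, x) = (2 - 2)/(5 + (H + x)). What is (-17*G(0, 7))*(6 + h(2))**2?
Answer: 0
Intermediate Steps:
G(H, x) = 0 (G(H, x) = ((2 - 2)/(5 + (H + x)))/7 = (0/(5 + H + x))/7 = (1/7)*0 = 0)
h(y) = 4 + 2*y**2 (h(y) = (y**2 + y**2) + 4 = 2*y**2 + 4 = 4 + 2*y**2)
(-17*G(0, 7))*(6 + h(2))**2 = (-17*0)*(6 + (4 + 2*2**2))**2 = 0*(6 + (4 + 2*4))**2 = 0*(6 + (4 + 8))**2 = 0*(6 + 12)**2 = 0*18**2 = 0*324 = 0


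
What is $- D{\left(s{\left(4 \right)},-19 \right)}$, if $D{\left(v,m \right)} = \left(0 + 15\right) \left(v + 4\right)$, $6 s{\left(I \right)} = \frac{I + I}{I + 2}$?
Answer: $- \frac{190}{3} \approx -63.333$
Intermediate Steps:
$s{\left(I \right)} = \frac{I}{3 \left(2 + I\right)}$ ($s{\left(I \right)} = \frac{\left(I + I\right) \frac{1}{I + 2}}{6} = \frac{2 I \frac{1}{2 + I}}{6} = \frac{I}{3 \left(2 + I\right)}$)
$D{\left(v,m \right)} = 60 + 15 v$ ($D{\left(v,m \right)} = 15 \left(4 + v\right) = 60 + 15 v$)
$- D{\left(s{\left(4 \right)},-19 \right)} = - (60 + 15 \cdot \frac{1}{3} \cdot 4 \frac{1}{2 + 4}) = - (60 + 15 \cdot \frac{1}{3} \cdot 4 \cdot \frac{1}{6}) = - (60 + 15 \cdot \frac{2}{9}) = - (60 + \frac{10}{3}) = \left(-1\right) \frac{190}{3} = - \frac{190}{3}$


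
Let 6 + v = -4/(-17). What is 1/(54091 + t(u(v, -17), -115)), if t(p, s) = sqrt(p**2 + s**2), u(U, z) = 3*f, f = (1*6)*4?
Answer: 54091/2925817872 - sqrt(18409)/2925817872 ≈ 1.8441e-5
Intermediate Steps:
v = -98/17 (v = -6 - 4/(-17) = -6 - 4*(-1/17) = -6 + 4/17 = -98/17 ≈ -5.7647)
f = 24 (f = 6*4 = 24)
u(U, z) = 72 (u(U, z) = 3*24 = 72)
1/(54091 + t(u(v, -17), -115)) = 1/(54091 + sqrt(72**2 + (-115)**2)) = 1/(54091 + sqrt(5184 + 13225)) = 1/(54091 + sqrt(18409))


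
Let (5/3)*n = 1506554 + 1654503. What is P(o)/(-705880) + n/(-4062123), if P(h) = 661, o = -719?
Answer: -447160404133/955790461080 ≈ -0.46784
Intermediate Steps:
n = 9483171/5 (n = 3*(1506554 + 1654503)/5 = (⅗)*3161057 = 9483171/5 ≈ 1.8966e+6)
P(o)/(-705880) + n/(-4062123) = 661/(-705880) + (9483171/5)/(-4062123) = 661*(-1/705880) + (9483171/5)*(-1/4062123) = -661/705880 - 3161057/6770205 = -447160404133/955790461080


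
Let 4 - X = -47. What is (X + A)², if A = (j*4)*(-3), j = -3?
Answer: 7569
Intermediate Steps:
X = 51 (X = 4 - 1*(-47) = 4 + 47 = 51)
A = 36 (A = -3*4*(-3) = -12*(-3) = 36)
(X + A)² = (51 + 36)² = 87² = 7569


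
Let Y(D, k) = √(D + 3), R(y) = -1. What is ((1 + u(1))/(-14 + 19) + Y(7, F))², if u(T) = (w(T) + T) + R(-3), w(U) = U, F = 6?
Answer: 254/25 + 4*√10/5 ≈ 12.690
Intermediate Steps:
Y(D, k) = √(3 + D)
u(T) = -1 + 2*T (u(T) = (T + T) - 1 = 2*T - 1 = -1 + 2*T)
((1 + u(1))/(-14 + 19) + Y(7, F))² = ((1 + (-1 + 2*1))/(-14 + 19) + √(3 + 7))² = ((1 + (-1 + 2))/5 + √10)² = ((1 + 1)*(⅕) + √10)² = (2*(⅕) + √10)² = (⅖ + √10)²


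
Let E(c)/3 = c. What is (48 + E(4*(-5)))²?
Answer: 144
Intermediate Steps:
E(c) = 3*c
(48 + E(4*(-5)))² = (48 + 3*(4*(-5)))² = (48 + 3*(-20))² = (48 - 60)² = (-12)² = 144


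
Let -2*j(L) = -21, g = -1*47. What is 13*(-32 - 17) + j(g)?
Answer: -1253/2 ≈ -626.50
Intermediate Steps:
g = -47
j(L) = 21/2 (j(L) = -½*(-21) = 21/2)
13*(-32 - 17) + j(g) = 13*(-32 - 17) + 21/2 = 13*(-49) + 21/2 = -637 + 21/2 = -1253/2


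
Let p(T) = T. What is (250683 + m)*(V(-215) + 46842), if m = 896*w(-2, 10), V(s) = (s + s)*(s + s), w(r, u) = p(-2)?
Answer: 57678498122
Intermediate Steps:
w(r, u) = -2
V(s) = 4*s² (V(s) = (2*s)*(2*s) = 4*s²)
m = -1792 (m = 896*(-2) = -1792)
(250683 + m)*(V(-215) + 46842) = (250683 - 1792)*(4*(-215)² + 46842) = 248891*(4*46225 + 46842) = 248891*(184900 + 46842) = 248891*231742 = 57678498122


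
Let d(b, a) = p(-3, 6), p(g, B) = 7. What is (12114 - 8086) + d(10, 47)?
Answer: 4035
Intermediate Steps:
d(b, a) = 7
(12114 - 8086) + d(10, 47) = (12114 - 8086) + 7 = 4028 + 7 = 4035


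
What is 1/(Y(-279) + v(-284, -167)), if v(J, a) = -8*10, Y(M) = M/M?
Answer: -1/79 ≈ -0.012658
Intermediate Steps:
Y(M) = 1
v(J, a) = -80
1/(Y(-279) + v(-284, -167)) = 1/(1 - 80) = 1/(-79) = -1/79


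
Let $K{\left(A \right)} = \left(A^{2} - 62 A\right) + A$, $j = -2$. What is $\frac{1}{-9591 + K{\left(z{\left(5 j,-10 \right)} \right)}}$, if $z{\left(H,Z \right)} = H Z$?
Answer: $- \frac{1}{5691} \approx -0.00017572$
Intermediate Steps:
$K{\left(A \right)} = A^{2} - 61 A$
$\frac{1}{-9591 + K{\left(z{\left(5 j,-10 \right)} \right)}} = \frac{1}{-9591 + 5 \left(-2\right) \left(-10\right) \left(-61 + 5 \left(-2\right) \left(-10\right)\right)} = \frac{1}{-9591 + \left(-10\right) \left(-10\right) \left(-61 - -100\right)} = \frac{1}{-9591 + 100 \left(-61 + 100\right)} = \frac{1}{-9591 + 100 \cdot 39} = \frac{1}{-9591 + 3900} = \frac{1}{-5691} = - \frac{1}{5691}$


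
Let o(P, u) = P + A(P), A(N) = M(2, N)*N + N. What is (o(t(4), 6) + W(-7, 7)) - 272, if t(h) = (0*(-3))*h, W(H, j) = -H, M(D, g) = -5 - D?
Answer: -265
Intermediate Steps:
A(N) = -6*N (A(N) = (-5 - 1*2)*N + N = (-5 - 2)*N + N = -7*N + N = -6*N)
t(h) = 0 (t(h) = 0*h = 0)
o(P, u) = -5*P (o(P, u) = P - 6*P = -5*P)
(o(t(4), 6) + W(-7, 7)) - 272 = (-5*0 - 1*(-7)) - 272 = (0 + 7) - 272 = 7 - 272 = -265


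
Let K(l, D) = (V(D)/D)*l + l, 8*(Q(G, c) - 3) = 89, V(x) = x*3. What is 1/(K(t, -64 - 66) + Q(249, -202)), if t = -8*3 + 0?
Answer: -8/655 ≈ -0.012214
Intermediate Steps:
V(x) = 3*x
t = -24 (t = -24 + 0 = -24)
Q(G, c) = 113/8 (Q(G, c) = 3 + (1/8)*89 = 3 + 89/8 = 113/8)
K(l, D) = 4*l (K(l, D) = ((3*D)/D)*l + l = 3*l + l = 4*l)
1/(K(t, -64 - 66) + Q(249, -202)) = 1/(4*(-24) + 113/8) = 1/(-96 + 113/8) = 1/(-655/8) = -8/655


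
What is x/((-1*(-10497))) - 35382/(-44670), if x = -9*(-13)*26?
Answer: 28182833/26050055 ≈ 1.0819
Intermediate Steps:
x = 3042 (x = 117*26 = 3042)
x/((-1*(-10497))) - 35382/(-44670) = 3042/((-1*(-10497))) - 35382/(-44670) = 3042/10497 - 35382*(-1/44670) = 3042*(1/10497) + 5897/7445 = 1014/3499 + 5897/7445 = 28182833/26050055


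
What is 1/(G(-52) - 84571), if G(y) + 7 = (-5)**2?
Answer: -1/84553 ≈ -1.1827e-5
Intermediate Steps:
G(y) = 18 (G(y) = -7 + (-5)**2 = -7 + 25 = 18)
1/(G(-52) - 84571) = 1/(18 - 84571) = 1/(-84553) = -1/84553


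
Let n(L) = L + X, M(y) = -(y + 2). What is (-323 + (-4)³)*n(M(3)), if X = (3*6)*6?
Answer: -39861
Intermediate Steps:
X = 108 (X = 18*6 = 108)
M(y) = -2 - y (M(y) = -(2 + y) = -2 - y)
n(L) = 108 + L (n(L) = L + 108 = 108 + L)
(-323 + (-4)³)*n(M(3)) = (-323 + (-4)³)*(108 + (-2 - 1*3)) = (-323 - 64)*(108 + (-2 - 3)) = -387*(108 - 5) = -387*103 = -39861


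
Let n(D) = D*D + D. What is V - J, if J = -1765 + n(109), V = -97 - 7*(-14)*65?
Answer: -3952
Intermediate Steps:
n(D) = D + D² (n(D) = D² + D = D + D²)
V = 6273 (V = -97 + 98*65 = -97 + 6370 = 6273)
J = 10225 (J = -1765 + 109*(1 + 109) = -1765 + 109*110 = -1765 + 11990 = 10225)
V - J = 6273 - 1*10225 = 6273 - 10225 = -3952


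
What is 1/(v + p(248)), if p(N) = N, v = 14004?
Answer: 1/14252 ≈ 7.0166e-5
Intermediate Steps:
1/(v + p(248)) = 1/(14004 + 248) = 1/14252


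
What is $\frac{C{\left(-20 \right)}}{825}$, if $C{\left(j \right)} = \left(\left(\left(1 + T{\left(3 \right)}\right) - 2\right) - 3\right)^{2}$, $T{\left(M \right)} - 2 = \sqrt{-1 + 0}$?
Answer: $\frac{\left(2 - i\right)^{2}}{825} \approx 0.0036364 - 0.0048485 i$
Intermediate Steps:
$T{\left(M \right)} = 2 + i$ ($T{\left(M \right)} = 2 + \sqrt{-1 + 0} = 2 + \sqrt{-1} = 2 + i$)
$C{\left(j \right)} = \left(-2 + i\right)^{2}$ ($C{\left(j \right)} = \left(\left(\left(1 + \left(2 + i\right)\right) - 2\right) - 3\right)^{2} = \left(\left(\left(3 + i\right) - 2\right) - 3\right)^{2} = \left(\left(1 + i\right) - 3\right)^{2} = \left(-2 + i\right)^{2}$)
$\frac{C{\left(-20 \right)}}{825} = \frac{\left(2 - i\right)^{2}}{825}$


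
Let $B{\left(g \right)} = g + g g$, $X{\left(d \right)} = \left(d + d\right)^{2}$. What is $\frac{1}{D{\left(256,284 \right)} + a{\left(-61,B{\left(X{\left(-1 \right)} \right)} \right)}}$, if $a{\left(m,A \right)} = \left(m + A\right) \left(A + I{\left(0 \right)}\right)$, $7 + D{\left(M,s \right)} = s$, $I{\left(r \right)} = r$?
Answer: $- \frac{1}{543} \approx -0.0018416$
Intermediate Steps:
$D{\left(M,s \right)} = -7 + s$
$X{\left(d \right)} = 4 d^{2}$ ($X{\left(d \right)} = \left(2 d\right)^{2} = 4 d^{2}$)
$B{\left(g \right)} = g + g^{2}$
$a{\left(m,A \right)} = A \left(A + m\right)$ ($a{\left(m,A \right)} = \left(m + A\right) \left(A + 0\right) = \left(A + m\right) A = A \left(A + m\right)$)
$\frac{1}{D{\left(256,284 \right)} + a{\left(-61,B{\left(X{\left(-1 \right)} \right)} \right)}} = \frac{1}{\left(-7 + 284\right) + 4 \left(-1\right)^{2} \left(1 + 4 \left(-1\right)^{2}\right) \left(4 \left(-1\right)^{2} \left(1 + 4 \left(-1\right)^{2}\right) - 61\right)} = \frac{1}{277 + 4 \cdot 1 \left(1 + 4 \cdot 1\right) \left(4 \cdot 1 \left(1 + 4 \cdot 1\right) - 61\right)} = \frac{1}{277 + 4 \left(1 + 4\right) \left(4 \left(1 + 4\right) - 61\right)} = \frac{1}{277 + 4 \cdot 5 \left(4 \cdot 5 - 61\right)} = \frac{1}{277 + 20 \left(20 - 61\right)} = \frac{1}{277 + 20 \left(-41\right)} = \frac{1}{277 - 820} = \frac{1}{-543} = - \frac{1}{543}$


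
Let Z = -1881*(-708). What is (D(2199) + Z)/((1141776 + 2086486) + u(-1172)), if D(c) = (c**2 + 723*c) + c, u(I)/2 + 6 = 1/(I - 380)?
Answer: 6021313800/2505121999 ≈ 2.4036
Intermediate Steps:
Z = 1331748
u(I) = -12 + 2/(-380 + I) (u(I) = -12 + 2/(I - 380) = -12 + 2/(-380 + I))
D(c) = c**2 + 724*c
(D(2199) + Z)/((1141776 + 2086486) + u(-1172)) = (2199*(724 + 2199) + 1331748)/((1141776 + 2086486) + 2*(2281 - 6*(-1172))/(-380 - 1172)) = (2199*2923 + 1331748)/(3228262 + 2*(2281 + 7032)/(-1552)) = (6427677 + 1331748)/(3228262 + 2*(-1/1552)*9313) = 7759425/(3228262 - 9313/776) = 7759425/(2505121999/776) = 7759425*(776/2505121999) = 6021313800/2505121999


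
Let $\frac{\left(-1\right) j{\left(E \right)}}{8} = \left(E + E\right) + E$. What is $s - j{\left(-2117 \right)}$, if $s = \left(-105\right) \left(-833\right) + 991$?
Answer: $37648$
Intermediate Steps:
$s = 88456$ ($s = 87465 + 991 = 88456$)
$j{\left(E \right)} = - 24 E$ ($j{\left(E \right)} = - 8 \left(\left(E + E\right) + E\right) = - 8 \left(2 E + E\right) = - 8 \cdot 3 E = - 24 E$)
$s - j{\left(-2117 \right)} = 88456 - \left(-24\right) \left(-2117\right) = 88456 - 50808 = 37648$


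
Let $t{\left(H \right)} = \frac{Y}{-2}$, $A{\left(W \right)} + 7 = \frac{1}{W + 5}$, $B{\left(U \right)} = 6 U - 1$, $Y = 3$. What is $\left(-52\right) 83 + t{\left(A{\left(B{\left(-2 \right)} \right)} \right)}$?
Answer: $- \frac{8635}{2} \approx -4317.5$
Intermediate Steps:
$B{\left(U \right)} = -1 + 6 U$
$A{\left(W \right)} = -7 + \frac{1}{5 + W}$ ($A{\left(W \right)} = -7 + \frac{1}{W + 5} = -7 + \frac{1}{5 + W}$)
$t{\left(H \right)} = - \frac{3}{2}$ ($t{\left(H \right)} = \frac{3}{-2} = 3 \left(- \frac{1}{2}\right) = - \frac{3}{2}$)
$\left(-52\right) 83 + t{\left(A{\left(B{\left(-2 \right)} \right)} \right)} = \left(-52\right) 83 - \frac{3}{2} = -4316 - \frac{3}{2} = - \frac{8635}{2}$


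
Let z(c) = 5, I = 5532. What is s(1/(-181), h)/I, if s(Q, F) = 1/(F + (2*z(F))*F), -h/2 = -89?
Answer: 1/10831656 ≈ 9.2322e-8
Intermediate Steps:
h = 178 (h = -2*(-89) = 178)
s(Q, F) = 1/(11*F) (s(Q, F) = 1/(F + (2*5)*F) = 1/(F + 10*F) = 1/(11*F))
s(1/(-181), h)/I = ((1/11)/178)/5532 = ((1/11)*(1/178))*(1/5532) = (1/1958)*(1/5532) = 1/10831656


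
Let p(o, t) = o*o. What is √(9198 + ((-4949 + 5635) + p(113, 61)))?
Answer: 3*√2517 ≈ 150.51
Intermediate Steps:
p(o, t) = o²
√(9198 + ((-4949 + 5635) + p(113, 61))) = √(9198 + ((-4949 + 5635) + 113²)) = √(9198 + (686 + 12769)) = √(9198 + 13455) = √22653 = 3*√2517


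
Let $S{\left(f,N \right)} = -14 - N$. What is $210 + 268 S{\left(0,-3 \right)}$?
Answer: $-2738$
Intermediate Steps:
$210 + 268 S{\left(0,-3 \right)} = 210 + 268 \left(-14 - -3\right) = 210 + 268 \left(-14 + 3\right) = 210 + 268 \left(-11\right) = 210 - 2948 = -2738$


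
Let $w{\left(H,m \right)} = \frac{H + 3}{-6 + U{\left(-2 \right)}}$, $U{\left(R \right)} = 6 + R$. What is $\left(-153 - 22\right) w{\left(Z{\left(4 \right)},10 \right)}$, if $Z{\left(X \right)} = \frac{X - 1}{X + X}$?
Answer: $\frac{4725}{16} \approx 295.31$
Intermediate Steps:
$Z{\left(X \right)} = \frac{-1 + X}{2 X}$
$w{\left(H,m \right)} = - \frac{3}{2} - \frac{H}{2}$ ($w{\left(H,m \right)} = \frac{H + 3}{-6 + \left(6 - 2\right)} = \frac{3 + H}{-6 + 4} = \frac{3 + H}{-2} = \left(3 + H\right) \left(- \frac{1}{2}\right) = - \frac{3}{2} - \frac{H}{2}$)
$\left(-153 - 22\right) w{\left(Z{\left(4 \right)},10 \right)} = \left(-153 - 22\right) \left(- \frac{3}{2} - \frac{\frac{1}{2} \cdot \frac{1}{4} \left(-1 + 4\right)}{2}\right) = - 175 \left(- \frac{3}{2} - \frac{\frac{1}{2} \cdot \frac{1}{4} \cdot 3}{2}\right) = - 175 \left(- \frac{3}{2} - \frac{3}{16}\right) = \left(-175\right) \left(- \frac{27}{16}\right) = \frac{4725}{16}$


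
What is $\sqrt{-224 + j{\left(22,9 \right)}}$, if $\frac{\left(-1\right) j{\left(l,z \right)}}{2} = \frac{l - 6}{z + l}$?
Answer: $\frac{8 i \sqrt{3379}}{31} \approx 15.001 i$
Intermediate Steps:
$j{\left(l,z \right)} = - \frac{2 \left(-6 + l\right)}{l + z}$ ($j{\left(l,z \right)} = - 2 \frac{l - 6}{z + l} = - 2 \frac{-6 + l}{l + z} = - \frac{2 \left(-6 + l\right)}{l + z}$)
$\sqrt{-224 + j{\left(22,9 \right)}} = \sqrt{-224 + \frac{2 \left(6 - 22\right)}{22 + 9}} = \sqrt{-224 + \frac{2 \left(6 - 22\right)}{31}} = \sqrt{-224 + 2 \cdot \frac{1}{31} \left(-16\right)} = \sqrt{-224 - \frac{32}{31}} = \sqrt{- \frac{6976}{31}} = \frac{8 i \sqrt{3379}}{31}$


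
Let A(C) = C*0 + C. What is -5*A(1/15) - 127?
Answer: -382/3 ≈ -127.33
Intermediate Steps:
A(C) = C (A(C) = 0 + C = C)
-5*A(1/15) - 127 = -5/15 - 127 = -5*1/15 - 127 = -1/3 - 127 = -382/3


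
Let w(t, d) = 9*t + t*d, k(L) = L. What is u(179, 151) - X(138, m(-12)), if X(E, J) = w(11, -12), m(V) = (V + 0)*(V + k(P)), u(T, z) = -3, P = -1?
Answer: 30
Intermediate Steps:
m(V) = V*(-1 + V) (m(V) = (V + 0)*(V - 1) = V*(-1 + V))
w(t, d) = 9*t + d*t
X(E, J) = -33 (X(E, J) = 11*(9 - 12) = 11*(-3) = -33)
u(179, 151) - X(138, m(-12)) = -3 - 1*(-33) = -3 + 33 = 30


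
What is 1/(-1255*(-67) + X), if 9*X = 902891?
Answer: 9/1659656 ≈ 5.4228e-6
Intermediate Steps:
X = 902891/9 (X = (1/9)*902891 = 902891/9 ≈ 1.0032e+5)
1/(-1255*(-67) + X) = 1/(-1255*(-67) + 902891/9) = 1/(84085 + 902891/9) = 1/(1659656/9) = 9/1659656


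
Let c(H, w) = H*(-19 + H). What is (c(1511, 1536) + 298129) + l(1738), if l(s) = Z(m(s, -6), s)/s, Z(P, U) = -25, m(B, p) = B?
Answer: 4436316233/1738 ≈ 2.5525e+6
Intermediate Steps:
l(s) = -25/s
(c(1511, 1536) + 298129) + l(1738) = (1511*(-19 + 1511) + 298129) - 25/1738 = (1511*1492 + 298129) - 25*1/1738 = (2254412 + 298129) - 25/1738 = 2552541 - 25/1738 = 4436316233/1738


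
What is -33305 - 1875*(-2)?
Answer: -29555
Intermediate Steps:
-33305 - 1875*(-2) = -33305 + 3750 = -29555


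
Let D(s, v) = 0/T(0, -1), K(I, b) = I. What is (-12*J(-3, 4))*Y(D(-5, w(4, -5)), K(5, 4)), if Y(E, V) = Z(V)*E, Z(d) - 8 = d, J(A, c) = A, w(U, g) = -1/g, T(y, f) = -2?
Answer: 0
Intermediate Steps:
Z(d) = 8 + d
D(s, v) = 0 (D(s, v) = 0/(-2) = 0*(-1/2) = 0)
Y(E, V) = E*(8 + V) (Y(E, V) = (8 + V)*E = E*(8 + V))
(-12*J(-3, 4))*Y(D(-5, w(4, -5)), K(5, 4)) = (-12*(-3))*(0*(8 + 5)) = 36*(0*13) = 36*0 = 0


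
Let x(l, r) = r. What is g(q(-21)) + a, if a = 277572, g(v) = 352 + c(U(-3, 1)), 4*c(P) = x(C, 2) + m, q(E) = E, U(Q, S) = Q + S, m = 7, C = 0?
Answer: 1111705/4 ≈ 2.7793e+5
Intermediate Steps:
c(P) = 9/4 (c(P) = (2 + 7)/4 = (¼)*9 = 9/4)
g(v) = 1417/4 (g(v) = 352 + 9/4 = 1417/4)
g(q(-21)) + a = 1417/4 + 277572 = 1111705/4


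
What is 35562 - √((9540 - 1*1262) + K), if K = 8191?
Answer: 35562 - √16469 ≈ 35434.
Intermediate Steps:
35562 - √((9540 - 1*1262) + K) = 35562 - √((9540 - 1*1262) + 8191) = 35562 - √((9540 - 1262) + 8191) = 35562 - √(8278 + 8191) = 35562 - √16469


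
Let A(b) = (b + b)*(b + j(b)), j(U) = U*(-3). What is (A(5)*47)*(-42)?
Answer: 197400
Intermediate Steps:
j(U) = -3*U
A(b) = -4*b² (A(b) = (b + b)*(b - 3*b) = (2*b)*(-2*b) = -4*b²)
(A(5)*47)*(-42) = (-4*5²*47)*(-42) = (-4*25*47)*(-42) = -100*47*(-42) = -4700*(-42) = 197400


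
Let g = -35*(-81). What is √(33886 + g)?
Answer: √36721 ≈ 191.63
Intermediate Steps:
g = 2835
√(33886 + g) = √(33886 + 2835) = √36721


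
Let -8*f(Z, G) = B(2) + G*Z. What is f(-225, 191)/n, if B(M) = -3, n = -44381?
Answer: -21489/177524 ≈ -0.12105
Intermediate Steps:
f(Z, G) = 3/8 - G*Z/8 (f(Z, G) = -(-3 + G*Z)/8 = 3/8 - G*Z/8)
f(-225, 191)/n = (3/8 - 1/8*191*(-225))/(-44381) = (3/8 + 42975/8)*(-1/44381) = (21489/4)*(-1/44381) = -21489/177524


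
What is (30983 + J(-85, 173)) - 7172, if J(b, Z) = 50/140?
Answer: 333359/14 ≈ 23811.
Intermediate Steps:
J(b, Z) = 5/14 (J(b, Z) = 50*(1/140) = 5/14)
(30983 + J(-85, 173)) - 7172 = (30983 + 5/14) - 7172 = 433767/14 - 7172 = 333359/14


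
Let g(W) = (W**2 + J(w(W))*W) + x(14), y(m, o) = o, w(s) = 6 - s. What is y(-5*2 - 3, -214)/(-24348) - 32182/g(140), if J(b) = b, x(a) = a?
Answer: -195846145/5198298 ≈ -37.675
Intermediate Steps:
g(W) = 14 + W**2 + W*(6 - W) (g(W) = (W**2 + (6 - W)*W) + 14 = (W**2 + W*(6 - W)) + 14 = 14 + W**2 + W*(6 - W))
y(-5*2 - 3, -214)/(-24348) - 32182/g(140) = -214/(-24348) - 32182/(14 + 6*140) = -214*(-1/24348) - 32182/(14 + 840) = 107/12174 - 32182/854 = 107/12174 - 32182*1/854 = 107/12174 - 16091/427 = -195846145/5198298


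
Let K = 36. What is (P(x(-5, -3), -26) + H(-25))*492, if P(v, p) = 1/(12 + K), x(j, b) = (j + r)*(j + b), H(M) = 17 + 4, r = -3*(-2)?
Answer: 41369/4 ≈ 10342.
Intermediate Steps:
r = 6
H(M) = 21
x(j, b) = (6 + j)*(b + j) (x(j, b) = (j + 6)*(j + b) = (6 + j)*(b + j))
P(v, p) = 1/48 (P(v, p) = 1/(12 + 36) = 1/48)
(P(x(-5, -3), -26) + H(-25))*492 = (1/48 + 21)*492 = (1009/48)*492 = 41369/4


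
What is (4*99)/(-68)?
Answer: -99/17 ≈ -5.8235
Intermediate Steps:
(4*99)/(-68) = 396*(-1/68) = -99/17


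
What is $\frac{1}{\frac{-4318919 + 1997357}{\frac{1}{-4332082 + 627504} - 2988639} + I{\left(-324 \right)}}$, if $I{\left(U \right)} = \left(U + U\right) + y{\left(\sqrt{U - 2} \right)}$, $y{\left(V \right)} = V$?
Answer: $- \frac{39668747569296436630388503902}{25694514671663491784300886894379} - \frac{122581351556322620875371649 i \sqrt{326}}{51389029343326983568601773788758} \approx -0.0015439 - 4.3069 \cdot 10^{-5} i$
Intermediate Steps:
$I{\left(U \right)} = \sqrt{-2 + U} + 2 U$ ($I{\left(U \right)} = \left(U + U\right) + \sqrt{U - 2} = 2 U + \sqrt{-2 + U} = \sqrt{-2 + U} + 2 U$)
$\frac{1}{\frac{-4318919 + 1997357}{\frac{1}{-4332082 + 627504} - 2988639} + I{\left(-324 \right)}} = \frac{1}{\frac{-4318919 + 1997357}{\frac{1}{-4332082 + 627504} - 2988639} + \left(\sqrt{-2 - 324} + 2 \left(-324\right)\right)} = \frac{1}{- \frac{2321562}{\frac{1}{-3704578} - 2988639} - \left(648 - \sqrt{-326}\right)} = \frac{1}{- \frac{2321562}{- \frac{1}{3704578} - 2988639} - \left(648 - i \sqrt{326}\right)} = \frac{1}{- \frac{2321562}{- \frac{11071646289343}{3704578}} - \left(648 - i \sqrt{326}\right)} = \frac{1}{\left(-2321562\right) \left(- \frac{3704578}{11071646289343}\right) - \left(648 - i \sqrt{326}\right)} = \frac{1}{\frac{8600407510836}{11071646289343} - \left(648 - i \sqrt{326}\right)} = \frac{1}{- \frac{7165826387983428}{11071646289343} + i \sqrt{326}}$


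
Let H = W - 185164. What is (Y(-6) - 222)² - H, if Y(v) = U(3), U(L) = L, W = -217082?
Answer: 450207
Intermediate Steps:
Y(v) = 3
H = -402246 (H = -217082 - 185164 = -402246)
(Y(-6) - 222)² - H = (3 - 222)² - 1*(-402246) = (-219)² + 402246 = 47961 + 402246 = 450207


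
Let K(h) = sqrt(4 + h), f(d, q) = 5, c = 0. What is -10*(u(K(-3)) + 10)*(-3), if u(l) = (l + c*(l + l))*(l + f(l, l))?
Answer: 480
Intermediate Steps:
u(l) = l*(5 + l) (u(l) = (l + 0*(l + l))*(l + 5) = (l + 0*(2*l))*(5 + l) = (l + 0)*(5 + l) = l*(5 + l))
-10*(u(K(-3)) + 10)*(-3) = -10*(sqrt(4 - 3)*(5 + sqrt(4 - 3)) + 10)*(-3) = -10*(sqrt(1)*(5 + sqrt(1)) + 10)*(-3) = -10*(1*(5 + 1) + 10)*(-3) = -10*(1*6 + 10)*(-3) = -10*(6 + 10)*(-3) = -160*(-3) = -10*(-48) = 480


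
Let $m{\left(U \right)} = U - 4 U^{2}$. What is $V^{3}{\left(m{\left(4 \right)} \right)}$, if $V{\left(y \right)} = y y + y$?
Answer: $44361864000$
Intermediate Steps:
$V{\left(y \right)} = y + y^{2}$ ($V{\left(y \right)} = y^{2} + y = y + y^{2}$)
$V^{3}{\left(m{\left(4 \right)} \right)} = \left(4 \left(1 - 16\right) \left(1 + 4 \left(1 - 16\right)\right)\right)^{3} = \left(4 \left(-15\right) \left(1 + 4 \left(-15\right)\right)\right)^{3} = \left(- 60 \left(1 - 60\right)\right)^{3} = \left(\left(-60\right) \left(-59\right)\right)^{3} = 3540^{3} = 44361864000$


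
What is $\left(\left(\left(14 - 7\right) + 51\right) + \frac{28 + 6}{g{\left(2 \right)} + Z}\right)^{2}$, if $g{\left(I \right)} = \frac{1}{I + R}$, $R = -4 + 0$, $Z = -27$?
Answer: $\frac{9746884}{3025} \approx 3222.1$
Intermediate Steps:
$R = -4$
$g{\left(I \right)} = \frac{1}{-4 + I}$ ($g{\left(I \right)} = \frac{1}{I - 4} = \frac{1}{-4 + I}$)
$\left(\left(\left(14 - 7\right) + 51\right) + \frac{28 + 6}{g{\left(2 \right)} + Z}\right)^{2} = \left(\left(\left(14 - 7\right) + 51\right) + \frac{28 + 6}{\frac{1}{-4 + 2} - 27}\right)^{2} = \left(\left(7 + 51\right) + \frac{34}{\frac{1}{-2} - 27}\right)^{2} = \left(58 + \frac{34}{- \frac{1}{2} - 27}\right)^{2} = \left(58 + \frac{34}{- \frac{55}{2}}\right)^{2} = \left(58 + 34 \left(- \frac{2}{55}\right)\right)^{2} = \left(58 - \frac{68}{55}\right)^{2} = \left(\frac{3122}{55}\right)^{2} = \frac{9746884}{3025}$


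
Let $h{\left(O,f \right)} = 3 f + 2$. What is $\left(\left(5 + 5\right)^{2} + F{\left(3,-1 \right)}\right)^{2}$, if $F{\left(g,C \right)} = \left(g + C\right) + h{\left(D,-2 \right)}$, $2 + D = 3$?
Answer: $9604$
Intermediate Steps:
$D = 1$ ($D = -2 + 3 = 1$)
$h{\left(O,f \right)} = 2 + 3 f$
$F{\left(g,C \right)} = -4 + C + g$ ($F{\left(g,C \right)} = \left(g + C\right) + \left(2 + 3 \left(-2\right)\right) = \left(C + g\right) + \left(2 - 6\right) = \left(C + g\right) - 4 = -4 + C + g$)
$\left(\left(5 + 5\right)^{2} + F{\left(3,-1 \right)}\right)^{2} = \left(\left(5 + 5\right)^{2} - 2\right)^{2} = \left(10^{2} - 2\right)^{2} = \left(100 - 2\right)^{2} = 98^{2} = 9604$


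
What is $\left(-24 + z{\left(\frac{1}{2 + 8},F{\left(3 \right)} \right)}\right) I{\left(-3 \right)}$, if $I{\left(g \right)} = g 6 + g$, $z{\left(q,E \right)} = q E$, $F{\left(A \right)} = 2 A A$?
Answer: $\frac{2331}{5} \approx 466.2$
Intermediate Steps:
$F{\left(A \right)} = 2 A^{2}$
$z{\left(q,E \right)} = E q$
$I{\left(g \right)} = 7 g$ ($I{\left(g \right)} = 6 g + g = 7 g$)
$\left(-24 + z{\left(\frac{1}{2 + 8},F{\left(3 \right)} \right)}\right) I{\left(-3 \right)} = \left(-24 + \frac{2 \cdot 3^{2}}{2 + 8}\right) 7 \left(-3\right) = \left(-24 + \frac{2 \cdot 9}{10}\right) \left(-21\right) = \left(-24 + 18 \cdot \frac{1}{10}\right) \left(-21\right) = \left(-24 + \frac{9}{5}\right) \left(-21\right) = \left(- \frac{111}{5}\right) \left(-21\right) = \frac{2331}{5}$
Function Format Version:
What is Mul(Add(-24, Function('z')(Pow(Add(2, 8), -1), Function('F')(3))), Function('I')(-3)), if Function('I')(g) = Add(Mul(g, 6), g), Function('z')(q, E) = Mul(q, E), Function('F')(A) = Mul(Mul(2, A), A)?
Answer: Rational(2331, 5) ≈ 466.20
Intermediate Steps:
Function('F')(A) = Mul(2, Pow(A, 2))
Function('z')(q, E) = Mul(E, q)
Function('I')(g) = Mul(7, g) (Function('I')(g) = Add(Mul(6, g), g) = Mul(7, g))
Mul(Add(-24, Function('z')(Pow(Add(2, 8), -1), Function('F')(3))), Function('I')(-3)) = Mul(Add(-24, Mul(Mul(2, Pow(3, 2)), Pow(Add(2, 8), -1))), Mul(7, -3)) = Mul(Add(-24, Mul(Mul(2, 9), Pow(10, -1))), -21) = Mul(Add(-24, Mul(18, Rational(1, 10))), -21) = Mul(Add(-24, Rational(9, 5)), -21) = Mul(Rational(-111, 5), -21) = Rational(2331, 5)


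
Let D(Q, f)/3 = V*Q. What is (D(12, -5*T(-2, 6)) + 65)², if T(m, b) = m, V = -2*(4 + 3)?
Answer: 192721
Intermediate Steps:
V = -14 (V = -2*7 = -14)
D(Q, f) = -42*Q (D(Q, f) = 3*(-14*Q) = -42*Q)
(D(12, -5*T(-2, 6)) + 65)² = (-42*12 + 65)² = (-504 + 65)² = (-439)² = 192721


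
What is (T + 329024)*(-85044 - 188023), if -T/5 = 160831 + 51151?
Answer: 199580847362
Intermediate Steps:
T = -1059910 (T = -5*(160831 + 51151) = -5*211982 = -1059910)
(T + 329024)*(-85044 - 188023) = (-1059910 + 329024)*(-85044 - 188023) = -730886*(-273067) = 199580847362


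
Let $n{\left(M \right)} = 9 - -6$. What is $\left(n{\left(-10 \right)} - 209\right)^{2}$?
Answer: $37636$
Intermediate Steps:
$n{\left(M \right)} = 15$ ($n{\left(M \right)} = 9 + 6 = 15$)
$\left(n{\left(-10 \right)} - 209\right)^{2} = \left(15 - 209\right)^{2} = \left(-194\right)^{2} = 37636$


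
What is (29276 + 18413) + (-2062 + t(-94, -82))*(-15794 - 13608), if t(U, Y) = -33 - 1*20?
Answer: 62232919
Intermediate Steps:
t(U, Y) = -53 (t(U, Y) = -33 - 20 = -53)
(29276 + 18413) + (-2062 + t(-94, -82))*(-15794 - 13608) = (29276 + 18413) + (-2062 - 53)*(-15794 - 13608) = 47689 - 2115*(-29402) = 47689 + 62185230 = 62232919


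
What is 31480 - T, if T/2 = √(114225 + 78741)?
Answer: 31480 - 2*√192966 ≈ 30601.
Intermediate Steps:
T = 2*√192966 (T = 2*√(114225 + 78741) = 2*√192966 ≈ 878.56)
31480 - T = 31480 - 2*√192966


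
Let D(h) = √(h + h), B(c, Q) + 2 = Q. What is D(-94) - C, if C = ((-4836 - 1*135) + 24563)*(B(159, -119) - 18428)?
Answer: 363412008 + 2*I*√47 ≈ 3.6341e+8 + 13.711*I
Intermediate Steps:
B(c, Q) = -2 + Q
D(h) = √2*√h (D(h) = √(2*h) = √2*√h)
C = -363412008 (C = ((-4836 - 1*135) + 24563)*((-2 - 119) - 18428) = ((-4836 - 135) + 24563)*(-121 - 18428) = (-4971 + 24563)*(-18549) = 19592*(-18549) = -363412008)
D(-94) - C = √2*√(-94) - 1*(-363412008) = √2*(I*√94) + 363412008 = 2*I*√47 + 363412008 = 363412008 + 2*I*√47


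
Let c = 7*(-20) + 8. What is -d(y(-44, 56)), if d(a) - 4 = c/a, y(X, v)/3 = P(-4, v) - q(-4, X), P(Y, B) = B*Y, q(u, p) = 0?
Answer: -235/56 ≈ -4.1964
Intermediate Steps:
c = -132 (c = -140 + 8 = -132)
y(X, v) = -12*v (y(X, v) = 3*(v*(-4) - 1*0) = 3*(-4*v + 0) = 3*(-4*v) = -12*v)
d(a) = 4 - 132/a
-d(y(-44, 56)) = -(4 - 132/((-12*56))) = -(4 - 132/(-672)) = -(4 - 132*(-1/672)) = -(4 + 11/56) = -1*235/56 = -235/56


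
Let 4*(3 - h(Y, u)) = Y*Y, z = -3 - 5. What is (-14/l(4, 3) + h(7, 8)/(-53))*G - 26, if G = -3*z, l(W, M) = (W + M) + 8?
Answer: -11716/265 ≈ -44.211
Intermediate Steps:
z = -8
l(W, M) = 8 + M + W (l(W, M) = (M + W) + 8 = 8 + M + W)
h(Y, u) = 3 - Y²/4 (h(Y, u) = 3 - Y*Y/4 = 3 - Y²/4)
G = 24 (G = -3*(-8) = 24)
(-14/l(4, 3) + h(7, 8)/(-53))*G - 26 = (-14/(8 + 3 + 4) + (3 - ¼*7²)/(-53))*24 - 26 = (-14/15 + (3 - ¼*49)*(-1/53))*24 - 26 = (-14*1/15 + (3 - 49/4)*(-1/53))*24 - 26 = (-14/15 - 37/4*(-1/53))*24 - 26 = (-14/15 + 37/212)*24 - 26 = -2413/3180*24 - 26 = -4826/265 - 26 = -11716/265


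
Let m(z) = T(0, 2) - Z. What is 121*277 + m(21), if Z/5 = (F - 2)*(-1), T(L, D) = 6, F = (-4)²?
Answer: 33593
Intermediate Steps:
F = 16
Z = -70 (Z = 5*((16 - 2)*(-1)) = 5*(14*(-1)) = 5*(-14) = -70)
m(z) = 76 (m(z) = 6 - 1*(-70) = 6 + 70 = 76)
121*277 + m(21) = 121*277 + 76 = 33517 + 76 = 33593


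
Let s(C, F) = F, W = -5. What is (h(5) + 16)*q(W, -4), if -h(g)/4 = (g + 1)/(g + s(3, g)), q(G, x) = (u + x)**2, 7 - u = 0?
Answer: 612/5 ≈ 122.40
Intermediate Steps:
u = 7 (u = 7 - 1*0 = 7 + 0 = 7)
q(G, x) = (7 + x)**2
h(g) = -2*(1 + g)/g (h(g) = -4*(g + 1)/(g + g) = -4*(1 + g)/(2*g) = -4*(1 + g)*1/(2*g) = -2*(1 + g)/g)
(h(5) + 16)*q(W, -4) = ((-2 - 2/5) + 16)*(7 - 4)**2 = ((-2 - 2*1/5) + 16)*3**2 = ((-2 - 2/5) + 16)*9 = (-12/5 + 16)*9 = (68/5)*9 = 612/5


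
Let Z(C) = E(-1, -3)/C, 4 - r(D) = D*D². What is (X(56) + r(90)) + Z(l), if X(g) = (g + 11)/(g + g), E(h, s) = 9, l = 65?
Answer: -5307085517/7280 ≈ -7.2900e+5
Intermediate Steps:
r(D) = 4 - D³ (r(D) = 4 - D*D² = 4 - D³)
Z(C) = 9/C
X(g) = (11 + g)/(2*g) (X(g) = (11 + g)/((2*g)) = (11 + g)*(1/(2*g)) = (11 + g)/(2*g))
(X(56) + r(90)) + Z(l) = ((½)*(11 + 56)/56 + (4 - 1*90³)) + 9/65 = ((½)*(1/56)*67 + (4 - 1*729000)) + 9*(1/65) = (67/112 + (4 - 729000)) + 9/65 = (67/112 - 728996) + 9/65 = -81647485/112 + 9/65 = -5307085517/7280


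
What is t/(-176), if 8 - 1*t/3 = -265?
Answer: -819/176 ≈ -4.6534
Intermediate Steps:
t = 819 (t = 24 - 3*(-265) = 24 + 795 = 819)
t/(-176) = 819/(-176) = 819*(-1/176) = -819/176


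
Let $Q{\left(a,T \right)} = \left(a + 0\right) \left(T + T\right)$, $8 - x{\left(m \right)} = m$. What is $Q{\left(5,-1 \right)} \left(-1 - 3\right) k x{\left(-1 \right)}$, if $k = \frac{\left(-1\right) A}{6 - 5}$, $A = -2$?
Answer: $720$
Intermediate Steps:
$x{\left(m \right)} = 8 - m$
$Q{\left(a,T \right)} = 2 T a$ ($Q{\left(a,T \right)} = a 2 T = 2 T a$)
$k = 2$ ($k = \frac{\left(-1\right) \left(-2\right)}{6 - 5} = \frac{2}{6 - 5} = \frac{2}{1} = 2 \cdot 1 = 2$)
$Q{\left(5,-1 \right)} \left(-1 - 3\right) k x{\left(-1 \right)} = 2 \left(-1\right) 5 \left(-1 - 3\right) 2 \left(8 - -1\right) = \left(-10\right) \left(-4\right) 2 \left(8 + 1\right) = 40 \cdot 2 \cdot 9 = 80 \cdot 9 = 720$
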